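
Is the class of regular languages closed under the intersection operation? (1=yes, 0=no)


Regular languages are closed under:
- Union (DFA product construction)
- Intersection (DFA product construction)
- Complement (swap accept/reject states)
- Concatenation (NFA construction)
- Kleene star (NFA construction)
intersection is in this list
Therefore: closed

1


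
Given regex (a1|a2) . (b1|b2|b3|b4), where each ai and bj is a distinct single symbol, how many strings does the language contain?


First group: 2 alternatives
Second group: 4 alternatives
Concatenation: each choice from group 1 pairs with each from group 2
Total = 2 x 4 = 8

8


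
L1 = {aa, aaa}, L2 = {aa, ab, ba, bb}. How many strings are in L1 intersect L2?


L1 = {aa, aaa}
L2 = {aa, ab, ba, bb}
Checking each string in L1 against L2:
  'aa': in L2? Yes
  'aaa': in L2? No
Intersection = {aa}
|L1 ∩ L2| = 1

1


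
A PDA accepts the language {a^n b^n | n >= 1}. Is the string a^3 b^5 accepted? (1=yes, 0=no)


Language requires equal numbers of a's and b's
PDA pushes for each 'a', pops for each 'b'
Number of a's = 3
Number of b's = 5
3 != 5 -> Reject

0


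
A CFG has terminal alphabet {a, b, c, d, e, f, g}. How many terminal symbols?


Terminal symbols: a, b, c, d, e, f, g
Counting each: a (#1), b (#2), c (#3), d (#4), e (#5), f (#6), g (#7)
Total = 7

7


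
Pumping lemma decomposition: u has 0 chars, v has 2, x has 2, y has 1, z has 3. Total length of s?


|s| = |u| + |v| + |x| + |y| + |z|
= 0 + 2 + 2 + 1 + 3
= 2 + 2 + 4
= 4 + 4
= 8

8


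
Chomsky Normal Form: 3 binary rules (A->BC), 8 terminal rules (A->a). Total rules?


CNF allows two rule forms:
  A -> BC (binary): 3 rules
  A -> a (terminal): 8 rules
Total = 3 + 8 = 11

11


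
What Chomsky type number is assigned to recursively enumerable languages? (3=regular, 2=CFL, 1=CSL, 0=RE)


Chomsky hierarchy levels:
  Type 3: Regular (DFA/NFA/regex)
  Type 2: Context-free (PDA)
  Type 1: Context-sensitive
  Type 0: Recursively enumerable (TM)
'recursively enumerable' corresponds to Type 0

0


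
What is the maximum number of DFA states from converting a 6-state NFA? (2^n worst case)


NFA has 6 states
Subset construction: each DFA state = subset of NFA states
Maximum subsets = 2^6
2^6 = 64

64


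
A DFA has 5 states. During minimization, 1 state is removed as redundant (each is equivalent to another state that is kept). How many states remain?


Original DFA: 5 states
Redundant states removed: 1
Minimized states = original - removed
= 5 - 1
= 4

4


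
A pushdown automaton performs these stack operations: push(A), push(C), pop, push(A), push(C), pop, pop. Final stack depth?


Tracing stack operations:
  push(A) -> stack = [A], depth=1
  push(C) -> stack = [A,C], depth=2
  pop -> removed C, stack = [A], depth=1
  push(A) -> stack = [A,A], depth=2
  push(C) -> stack = [A,A,C], depth=3
  pop -> removed C, stack = [A,A], depth=2
  pop -> removed A, stack = [A], depth=1
Final depth = 1

1


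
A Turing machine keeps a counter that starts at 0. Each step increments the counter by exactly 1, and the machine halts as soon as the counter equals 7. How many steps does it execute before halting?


Counter starts at 0. Counting sequence:
  Step 1: counter = 1
  Step 2: counter = 2
  Step 3: counter = 3
  Step 4: counter = 4
  Step 5: counter = 5
  Step 6: counter = 6
  Step 7: counter = 7
Counter reached 7 -> halt
Total steps = 7

7


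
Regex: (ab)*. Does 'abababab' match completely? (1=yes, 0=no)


Pattern: (ab)*
String: 'abababab'
Pattern requires: zero or more repetitions of 'ab'
Pairs: ['ab', 'ab', 'ab', 'ab']
All pairs are 'ab'? Yes
Result: 1

1


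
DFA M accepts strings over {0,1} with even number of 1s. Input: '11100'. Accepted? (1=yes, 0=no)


DFA has 2 states: q_even (start, accept=yes) and q_odd
Processing string '11100' character by character:
  Position 0: read '1', 1-count=1 -> q_odd
  Position 1: read '1', 1-count=2 -> q_even
  Position 2: read '1', 1-count=3 -> q_odd
  Position 3: read '0', 1-count=3 -> q_odd (no change)
  Position 4: read '0', 1-count=3 -> q_odd (no change)
Final state: q_odd, total 1s = 3 (odd); the DFA requires an even count -> reject

0


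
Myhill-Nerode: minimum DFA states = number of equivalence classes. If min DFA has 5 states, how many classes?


Myhill-Nerode theorem:
Number of equivalence classes = number of states in minimal DFA
Minimal DFA states = 5
Therefore equivalence classes = 5

5


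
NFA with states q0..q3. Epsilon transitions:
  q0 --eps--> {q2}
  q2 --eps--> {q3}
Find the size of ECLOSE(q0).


Starting from q0
Initialize closure = {q0}
Follow epsilon from q0 -> add q2
Follow epsilon from q2 -> add q3
Final closure: {q0, q2, q3}
Size = 3

3


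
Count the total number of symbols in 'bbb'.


String: 'bbb'
Counting characters:
  'b' appears 3 time(s)
Total length = 0 + 3 = 3

3


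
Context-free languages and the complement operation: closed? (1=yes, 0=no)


CFL closure properties:
  Closed under: union, concatenation, Kleene star
  NOT closed under: intersection, complement
Operation 'complement' is in not-closed list -> No (not closed)

0


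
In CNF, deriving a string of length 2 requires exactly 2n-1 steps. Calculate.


Chomsky Normal Form derivation:
String length n = 2
Each step either:
  - Splits a nonterminal into two (n-1 such steps)
  - Converts a nonterminal to terminal (n such steps)
Total = (n-1) + n = 2n - 1
= 2(2) - 1
= 4 - 1
= 3

3


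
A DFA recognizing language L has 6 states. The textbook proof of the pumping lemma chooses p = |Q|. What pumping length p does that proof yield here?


Pumping lemma for regular languages (standard proof):
Take p = |Q|, the number of DFA states.
Any string of length >= |Q| passes through |Q|+1 states while reading its first |Q| symbols,
so by pigeonhole some state repeats, giving the loop that can be pumped.
Here |Q| = 6
Therefore the proof uses p = 6

6


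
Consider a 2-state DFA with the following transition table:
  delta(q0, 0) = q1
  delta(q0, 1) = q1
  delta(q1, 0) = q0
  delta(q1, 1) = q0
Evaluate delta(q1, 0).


Looking up transition function:
delta(q1, 0) in the table
Row: q1, Column: 0
Result: q0

q0


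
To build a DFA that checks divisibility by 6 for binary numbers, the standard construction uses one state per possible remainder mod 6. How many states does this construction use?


Divisibility by 6 is tracked via the remainder mod 6: 0, 1, ..., 5
The construction assigns one state to each remainder
Number of remainders = 6

6


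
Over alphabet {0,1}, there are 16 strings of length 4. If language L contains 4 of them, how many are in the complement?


Alphabet: {0,1}
String length: 4
Total strings of length 4 = 2^4 = 16
Strings in L = 4
Complement = total - |L|
= 16 - 4
= 12

12


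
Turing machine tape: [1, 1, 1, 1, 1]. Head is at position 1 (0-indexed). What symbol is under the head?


Tape: [1, 1, 1, 1, 1]
Positions: 0 1 2 3 4
Values:    1 1 1 1 1
Head at position 1
tape[1] = 1

1


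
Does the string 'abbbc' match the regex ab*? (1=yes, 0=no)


Pattern: ab*
String: 'abbbc'
Pattern requires: exactly one 'a' followed by zero or more 'b's
First char is 'a' -> OK
Rest 'bbbc': all b's? No
Result: 0

0


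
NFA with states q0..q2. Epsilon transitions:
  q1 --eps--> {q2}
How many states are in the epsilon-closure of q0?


Starting from q0
Initialize closure = {q0}
q0 has no outgoing epsilon transitions -> nothing to add
Final closure: {q0}
Size = 1

1


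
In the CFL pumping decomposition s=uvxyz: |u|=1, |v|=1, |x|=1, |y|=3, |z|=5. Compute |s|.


|s| = |u| + |v| + |x| + |y| + |z|
= 1 + 1 + 1 + 3 + 5
= 2 + 1 + 8
= 3 + 8
= 11

11


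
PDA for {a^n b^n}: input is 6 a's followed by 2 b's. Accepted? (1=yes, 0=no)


Language requires equal numbers of a's and b's
PDA pushes for each 'a', pops for each 'b'
Number of a's = 6
Number of b's = 2
6 != 2 -> Reject

0


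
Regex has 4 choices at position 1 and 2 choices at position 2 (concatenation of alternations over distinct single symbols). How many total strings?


First group: 4 alternatives
Second group: 2 alternatives
Concatenation: each choice from group 1 pairs with each from group 2
Total = 4 x 2 = 8

8


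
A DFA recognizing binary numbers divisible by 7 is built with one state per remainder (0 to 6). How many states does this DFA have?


Divisibility by 7 is tracked via the remainder mod 7: 0, 1, ..., 6
The construction assigns one state to each remainder
Number of remainders = 7

7


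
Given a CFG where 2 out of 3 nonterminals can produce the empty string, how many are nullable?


Nonterminals: {S, A, B}
A nonterminal is nullable if it can derive epsilon
Counting nullable nonterminals: 2
Total nullable = 2

2


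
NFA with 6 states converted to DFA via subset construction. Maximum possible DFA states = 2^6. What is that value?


NFA has 6 states
Subset construction: each DFA state = subset of NFA states
Maximum subsets = 2^6
2^6 = 64

64


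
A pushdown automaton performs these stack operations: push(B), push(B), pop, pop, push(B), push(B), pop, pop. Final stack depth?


Tracing stack operations:
  push(B) -> stack = [B], depth=1
  push(B) -> stack = [B,B], depth=2
  pop -> removed B, stack = [B], depth=1
  pop -> removed B, stack = [], depth=0
  push(B) -> stack = [B], depth=1
  push(B) -> stack = [B,B], depth=2
  pop -> removed B, stack = [B], depth=1
  pop -> removed B, stack = [], depth=0
Final depth = 0

0


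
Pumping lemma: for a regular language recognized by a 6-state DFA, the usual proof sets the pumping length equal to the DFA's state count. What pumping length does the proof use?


Pumping lemma for regular languages (standard proof):
Take p = |Q|, the number of DFA states.
Any string of length >= |Q| passes through |Q|+1 states while reading its first |Q| symbols,
so by pigeonhole some state repeats, giving the loop that can be pumped.
Here |Q| = 6
Therefore the proof uses p = 6

6


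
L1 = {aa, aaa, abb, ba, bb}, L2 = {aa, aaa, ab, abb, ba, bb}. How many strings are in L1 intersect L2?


L1 = {aa, aaa, abb, ba, bb}
L2 = {aa, aaa, ab, abb, ba, bb}
Checking each string in L1 against L2:
  'aa': in L2? Yes
  'aaa': in L2? Yes
  'abb': in L2? Yes
  'ba': in L2? Yes
  'bb': in L2? Yes
Intersection = {aa, aaa, abb, ba, bb}
|L1 ∩ L2| = 5

5


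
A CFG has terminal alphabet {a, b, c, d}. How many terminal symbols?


Terminal symbols: a, b, c, d
Counting each: a (#1), b (#2), c (#3), d (#4)
Total = 4

4


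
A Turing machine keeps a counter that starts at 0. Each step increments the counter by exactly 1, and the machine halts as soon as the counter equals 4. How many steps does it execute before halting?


Counter starts at 0. Counting sequence:
  Step 1: counter = 1
  Step 2: counter = 2
  Step 3: counter = 3
  Step 4: counter = 4
Counter reached 4 -> halt
Total steps = 4

4


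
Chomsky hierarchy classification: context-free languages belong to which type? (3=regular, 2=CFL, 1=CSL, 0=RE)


Chomsky hierarchy levels:
  Type 3: Regular (DFA/NFA/regex)
  Type 2: Context-free (PDA)
  Type 1: Context-sensitive
  Type 0: Recursively enumerable (TM)
'context-free' corresponds to Type 2

2


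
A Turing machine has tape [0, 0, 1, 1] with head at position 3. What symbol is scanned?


Tape: [0, 0, 1, 1]
Positions: 0 1 2 3
Values:    0 0 1 1
Head at position 3
tape[3] = 1

1


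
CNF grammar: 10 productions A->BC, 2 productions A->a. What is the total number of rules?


CNF allows two rule forms:
  A -> BC (binary): 10 rules
  A -> a (terminal): 2 rules
Total = 10 + 2 = 12

12


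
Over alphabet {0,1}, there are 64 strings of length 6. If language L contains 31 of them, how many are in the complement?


Alphabet: {0,1}
String length: 6
Total strings of length 6 = 2^6 = 64
Strings in L = 31
Complement = total - |L|
= 64 - 31
= 33

33


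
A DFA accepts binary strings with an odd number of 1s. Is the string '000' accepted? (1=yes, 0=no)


DFA has 2 states: q_even (start, accept=no) and q_odd
Processing string '000' character by character:
  Position 0: read '0', 1-count=0 -> q_even (no change)
  Position 1: read '0', 1-count=0 -> q_even (no change)
  Position 2: read '0', 1-count=0 -> q_even (no change)
Final state: q_even, total 1s = 0 (even); the DFA requires an odd count -> reject

0


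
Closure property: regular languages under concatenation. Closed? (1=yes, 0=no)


Regular languages are closed under:
- Union (DFA product construction)
- Intersection (DFA product construction)
- Complement (swap accept/reject states)
- Concatenation (NFA construction)
- Kleene star (NFA construction)
concatenation is in this list
Therefore: closed

1


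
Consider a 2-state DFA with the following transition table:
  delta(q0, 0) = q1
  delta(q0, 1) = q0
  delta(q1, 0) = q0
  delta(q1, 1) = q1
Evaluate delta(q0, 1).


Looking up transition function:
delta(q0, 1) in the table
Row: q0, Column: 1
Result: q0

q0


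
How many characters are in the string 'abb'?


String: 'abb'
Counting characters:
  'a' appears 1 time(s)
  'b' appears 2 time(s)
Total length = 1 + 2 = 3

3


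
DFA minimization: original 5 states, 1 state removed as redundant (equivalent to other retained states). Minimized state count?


Original DFA: 5 states
Redundant states removed: 1
Minimized states = original - removed
= 5 - 1
= 4

4


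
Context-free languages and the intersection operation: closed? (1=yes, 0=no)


CFL closure properties:
  Closed under: union, concatenation, Kleene star
  NOT closed under: intersection, complement
Operation 'intersection' is in not-closed list -> No (not closed)

0


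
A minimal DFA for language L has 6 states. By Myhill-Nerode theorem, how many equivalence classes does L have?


Myhill-Nerode theorem:
Number of equivalence classes = number of states in minimal DFA
Minimal DFA states = 6
Therefore equivalence classes = 6

6


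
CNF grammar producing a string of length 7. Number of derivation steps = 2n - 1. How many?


Chomsky Normal Form derivation:
String length n = 7
Each step either:
  - Splits a nonterminal into two (n-1 such steps)
  - Converts a nonterminal to terminal (n such steps)
Total = (n-1) + n = 2n - 1
= 2(7) - 1
= 14 - 1
= 13

13


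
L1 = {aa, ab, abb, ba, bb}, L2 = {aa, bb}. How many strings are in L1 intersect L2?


L1 = {aa, ab, abb, ba, bb}
L2 = {aa, bb}
Checking each string in L1 against L2:
  'aa': in L2? Yes
  'ab': in L2? No
  'abb': in L2? No
  'ba': in L2? No
  'bb': in L2? Yes
Intersection = {aa, bb}
|L1 ∩ L2| = 2

2


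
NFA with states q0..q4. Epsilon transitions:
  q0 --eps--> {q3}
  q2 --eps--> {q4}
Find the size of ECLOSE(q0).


Starting from q0
Initialize closure = {q0}
Follow epsilon from q0 -> add q3
Final closure: {q0, q3}
Size = 2

2


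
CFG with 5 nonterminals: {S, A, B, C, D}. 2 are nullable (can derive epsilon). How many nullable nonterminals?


Nonterminals: {S, A, B, C, D}
A nonterminal is nullable if it can derive epsilon
Counting nullable nonterminals: 2
Total nullable = 2

2


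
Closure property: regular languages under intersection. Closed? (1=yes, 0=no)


Regular languages are closed under:
- Union (DFA product construction)
- Intersection (DFA product construction)
- Complement (swap accept/reject states)
- Concatenation (NFA construction)
- Kleene star (NFA construction)
intersection is in this list
Therefore: closed

1


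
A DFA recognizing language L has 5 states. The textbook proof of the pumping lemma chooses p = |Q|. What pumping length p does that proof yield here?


Pumping lemma for regular languages (standard proof):
Take p = |Q|, the number of DFA states.
Any string of length >= |Q| passes through |Q|+1 states while reading its first |Q| symbols,
so by pigeonhole some state repeats, giving the loop that can be pumped.
Here |Q| = 5
Therefore the proof uses p = 5

5


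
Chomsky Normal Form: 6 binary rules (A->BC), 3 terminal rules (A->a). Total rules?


CNF allows two rule forms:
  A -> BC (binary): 6 rules
  A -> a (terminal): 3 rules
Total = 6 + 3 = 9

9


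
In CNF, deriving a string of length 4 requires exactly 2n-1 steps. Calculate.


Chomsky Normal Form derivation:
String length n = 4
Each step either:
  - Splits a nonterminal into two (n-1 such steps)
  - Converts a nonterminal to terminal (n such steps)
Total = (n-1) + n = 2n - 1
= 2(4) - 1
= 8 - 1
= 7

7


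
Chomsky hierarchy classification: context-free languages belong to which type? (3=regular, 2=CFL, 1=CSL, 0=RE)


Chomsky hierarchy levels:
  Type 3: Regular (DFA/NFA/regex)
  Type 2: Context-free (PDA)
  Type 1: Context-sensitive
  Type 0: Recursively enumerable (TM)
'context-free' corresponds to Type 2

2


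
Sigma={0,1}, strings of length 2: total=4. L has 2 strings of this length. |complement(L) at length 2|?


Alphabet: {0,1}
String length: 2
Total strings of length 2 = 2^2 = 4
Strings in L = 2
Complement = total - |L|
= 4 - 2
= 2

2


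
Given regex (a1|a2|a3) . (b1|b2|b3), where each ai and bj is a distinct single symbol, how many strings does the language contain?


First group: 3 alternatives
Second group: 3 alternatives
Concatenation: each choice from group 1 pairs with each from group 2
Total = 3 x 3 = 9

9


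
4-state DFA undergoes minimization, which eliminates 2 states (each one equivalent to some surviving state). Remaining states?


Original DFA: 4 states
Redundant states removed: 2
Minimized states = original - removed
= 4 - 2
= 2

2


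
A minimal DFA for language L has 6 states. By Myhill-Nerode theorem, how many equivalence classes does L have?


Myhill-Nerode theorem:
Number of equivalence classes = number of states in minimal DFA
Minimal DFA states = 6
Therefore equivalence classes = 6

6


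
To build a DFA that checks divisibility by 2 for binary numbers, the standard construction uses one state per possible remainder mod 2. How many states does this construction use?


Divisibility by 2 is tracked via the remainder mod 2: 0, 1, ..., 1
The construction assigns one state to each remainder
Number of remainders = 2

2


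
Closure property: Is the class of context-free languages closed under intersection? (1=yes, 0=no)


CFL closure properties:
  Closed under: union, concatenation, Kleene star
  NOT closed under: intersection, complement
Operation 'intersection' is in not-closed list -> No (not closed)

0


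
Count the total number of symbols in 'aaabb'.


String: 'aaabb'
Counting characters:
  'a' appears 3 time(s)
  'b' appears 2 time(s)
Total length = 3 + 2 = 5

5


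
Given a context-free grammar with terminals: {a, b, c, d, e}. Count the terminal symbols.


Terminal symbols: a, b, c, d, e
Counting each: a (#1), b (#2), c (#3), d (#4), e (#5)
Total = 5

5


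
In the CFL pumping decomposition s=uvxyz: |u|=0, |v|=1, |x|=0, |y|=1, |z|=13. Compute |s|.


|s| = |u| + |v| + |x| + |y| + |z|
= 0 + 1 + 0 + 1 + 13
= 1 + 0 + 14
= 1 + 14
= 15

15


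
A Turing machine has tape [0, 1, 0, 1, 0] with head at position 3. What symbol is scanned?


Tape: [0, 1, 0, 1, 0]
Positions: 0 1 2 3 4
Values:    0 1 0 1 0
Head at position 3
tape[3] = 1

1


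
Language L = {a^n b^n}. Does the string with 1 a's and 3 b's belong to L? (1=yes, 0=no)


Language requires equal numbers of a's and b's
PDA pushes for each 'a', pops for each 'b'
Number of a's = 1
Number of b's = 3
1 != 3 -> Reject

0


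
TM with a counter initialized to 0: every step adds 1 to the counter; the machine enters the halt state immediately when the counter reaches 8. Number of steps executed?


Counter starts at 0. Counting sequence:
  Step 1: counter = 1
  Step 2: counter = 2
  Step 3: counter = 3
  Step 4: counter = 4
  Step 5: counter = 5
  Step 6: counter = 6
  Step 7: counter = 7
  Step 8: counter = 8
Counter reached 8 -> halt
Total steps = 8

8


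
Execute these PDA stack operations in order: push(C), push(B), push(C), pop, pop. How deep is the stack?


Tracing stack operations:
  push(C) -> stack = [C], depth=1
  push(B) -> stack = [C,B], depth=2
  push(C) -> stack = [C,B,C], depth=3
  pop -> removed C, stack = [C,B], depth=2
  pop -> removed B, stack = [C], depth=1
Final depth = 1

1


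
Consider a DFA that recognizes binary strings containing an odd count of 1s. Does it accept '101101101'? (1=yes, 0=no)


DFA has 2 states: q_even (start, accept=no) and q_odd
Processing string '101101101' character by character:
  Position 0: read '1', 1-count=1 -> q_odd
  Position 1: read '0', 1-count=1 -> q_odd (no change)
  Position 2: read '1', 1-count=2 -> q_even
  Position 3: read '1', 1-count=3 -> q_odd
  Position 4: read '0', 1-count=3 -> q_odd (no change)
  Position 5: read '1', 1-count=4 -> q_even
  Position 6: read '1', 1-count=5 -> q_odd
  Position 7: read '0', 1-count=5 -> q_odd (no change)
  Position 8: read '1', 1-count=6 -> q_even
Final state: q_even, total 1s = 6 (even); the DFA requires an odd count -> reject

0


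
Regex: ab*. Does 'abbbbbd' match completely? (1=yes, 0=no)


Pattern: ab*
String: 'abbbbbd'
Pattern requires: exactly one 'a' followed by zero or more 'b's
First char is 'a' -> OK
Rest 'bbbbbd': all b's? No
Result: 0

0


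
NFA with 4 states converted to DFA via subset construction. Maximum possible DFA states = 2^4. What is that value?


NFA has 4 states
Subset construction: each DFA state = subset of NFA states
Maximum subsets = 2^4
2^4 = 16

16


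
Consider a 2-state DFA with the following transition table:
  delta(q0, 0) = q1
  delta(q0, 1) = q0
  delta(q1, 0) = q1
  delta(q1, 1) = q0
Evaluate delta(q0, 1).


Looking up transition function:
delta(q0, 1) in the table
Row: q0, Column: 1
Result: q0

q0


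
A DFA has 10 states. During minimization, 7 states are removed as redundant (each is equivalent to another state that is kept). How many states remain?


Original DFA: 10 states
Redundant states removed: 7
Minimized states = original - removed
= 10 - 7
= 3

3


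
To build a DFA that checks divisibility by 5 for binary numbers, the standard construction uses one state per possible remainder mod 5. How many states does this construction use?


Divisibility by 5 is tracked via the remainder mod 5: 0, 1, ..., 4
The construction assigns one state to each remainder
Number of remainders = 5

5


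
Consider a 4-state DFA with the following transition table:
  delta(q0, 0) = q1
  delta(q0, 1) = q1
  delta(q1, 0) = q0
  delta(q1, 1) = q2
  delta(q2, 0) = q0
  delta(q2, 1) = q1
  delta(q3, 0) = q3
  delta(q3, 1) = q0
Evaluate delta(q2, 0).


Looking up transition function:
delta(q2, 0) in the table
Row: q2, Column: 0
Result: q0

q0


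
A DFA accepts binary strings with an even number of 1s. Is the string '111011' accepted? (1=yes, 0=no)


DFA has 2 states: q_even (start, accept=yes) and q_odd
Processing string '111011' character by character:
  Position 0: read '1', 1-count=1 -> q_odd
  Position 1: read '1', 1-count=2 -> q_even
  Position 2: read '1', 1-count=3 -> q_odd
  Position 3: read '0', 1-count=3 -> q_odd (no change)
  Position 4: read '1', 1-count=4 -> q_even
  Position 5: read '1', 1-count=5 -> q_odd
Final state: q_odd, total 1s = 5 (odd); the DFA requires an even count -> reject

0


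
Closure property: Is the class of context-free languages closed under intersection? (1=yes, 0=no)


CFL closure properties:
  Closed under: union, concatenation, Kleene star
  NOT closed under: intersection, complement
Operation 'intersection' is in not-closed list -> No (not closed)

0


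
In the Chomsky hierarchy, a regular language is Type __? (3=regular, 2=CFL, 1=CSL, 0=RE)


Chomsky hierarchy levels:
  Type 3: Regular (DFA/NFA/regex)
  Type 2: Context-free (PDA)
  Type 1: Context-sensitive
  Type 0: Recursively enumerable (TM)
'regular' corresponds to Type 3

3


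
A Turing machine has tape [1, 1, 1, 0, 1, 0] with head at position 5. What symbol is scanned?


Tape: [1, 1, 1, 0, 1, 0]
Positions: 0 1 2 3 4 5
Values:    1 1 1 0 1 0
Head at position 5
tape[5] = 0

0


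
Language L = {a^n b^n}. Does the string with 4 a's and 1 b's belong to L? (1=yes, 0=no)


Language requires equal numbers of a's and b's
PDA pushes for each 'a', pops for each 'b'
Number of a's = 4
Number of b's = 1
4 != 1 -> Reject

0


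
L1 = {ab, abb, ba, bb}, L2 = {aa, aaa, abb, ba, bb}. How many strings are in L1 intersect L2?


L1 = {ab, abb, ba, bb}
L2 = {aa, aaa, abb, ba, bb}
Checking each string in L1 against L2:
  'ab': in L2? No
  'abb': in L2? Yes
  'ba': in L2? Yes
  'bb': in L2? Yes
Intersection = {abb, ba, bb}
|L1 ∩ L2| = 3

3


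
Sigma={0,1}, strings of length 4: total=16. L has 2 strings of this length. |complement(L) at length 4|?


Alphabet: {0,1}
String length: 4
Total strings of length 4 = 2^4 = 16
Strings in L = 2
Complement = total - |L|
= 16 - 2
= 14

14


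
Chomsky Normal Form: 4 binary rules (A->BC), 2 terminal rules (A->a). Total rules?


CNF allows two rule forms:
  A -> BC (binary): 4 rules
  A -> a (terminal): 2 rules
Total = 4 + 2 = 6

6


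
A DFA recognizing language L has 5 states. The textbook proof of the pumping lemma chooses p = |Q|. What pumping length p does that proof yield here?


Pumping lemma for regular languages (standard proof):
Take p = |Q|, the number of DFA states.
Any string of length >= |Q| passes through |Q|+1 states while reading its first |Q| symbols,
so by pigeonhole some state repeats, giving the loop that can be pumped.
Here |Q| = 5
Therefore the proof uses p = 5

5


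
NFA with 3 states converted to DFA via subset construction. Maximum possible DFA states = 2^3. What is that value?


NFA has 3 states
Subset construction: each DFA state = subset of NFA states
Maximum subsets = 2^3
2^3 = 8

8


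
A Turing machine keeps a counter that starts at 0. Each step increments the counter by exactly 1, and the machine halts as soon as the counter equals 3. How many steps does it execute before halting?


Counter starts at 0. Counting sequence:
  Step 1: counter = 1
  Step 2: counter = 2
  Step 3: counter = 3
Counter reached 3 -> halt
Total steps = 3

3


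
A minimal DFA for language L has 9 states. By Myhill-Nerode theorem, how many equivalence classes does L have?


Myhill-Nerode theorem:
Number of equivalence classes = number of states in minimal DFA
Minimal DFA states = 9
Therefore equivalence classes = 9

9


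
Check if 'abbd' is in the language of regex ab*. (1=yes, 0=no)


Pattern: ab*
String: 'abbd'
Pattern requires: exactly one 'a' followed by zero or more 'b's
First char is 'a' -> OK
Rest 'bbd': all b's? No
Result: 0

0


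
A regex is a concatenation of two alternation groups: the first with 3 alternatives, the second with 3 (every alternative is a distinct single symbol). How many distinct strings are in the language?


First group: 3 alternatives
Second group: 3 alternatives
Concatenation: each choice from group 1 pairs with each from group 2
Total = 3 x 3 = 9

9


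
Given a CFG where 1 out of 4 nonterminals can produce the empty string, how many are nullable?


Nonterminals: {S, A, B, C}
A nonterminal is nullable if it can derive epsilon
Counting nullable nonterminals: 1
Total nullable = 1

1


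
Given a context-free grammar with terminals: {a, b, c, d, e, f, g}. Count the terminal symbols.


Terminal symbols: a, b, c, d, e, f, g
Counting each: a (#1), b (#2), c (#3), d (#4), e (#5), f (#6), g (#7)
Total = 7

7


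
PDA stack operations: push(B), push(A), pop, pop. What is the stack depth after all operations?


Tracing stack operations:
  push(B) -> stack = [B], depth=1
  push(A) -> stack = [B,A], depth=2
  pop -> removed A, stack = [B], depth=1
  pop -> removed B, stack = [], depth=0
Final depth = 0

0


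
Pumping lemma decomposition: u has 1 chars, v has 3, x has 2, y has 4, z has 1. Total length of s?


|s| = |u| + |v| + |x| + |y| + |z|
= 1 + 3 + 2 + 4 + 1
= 4 + 2 + 5
= 6 + 5
= 11

11


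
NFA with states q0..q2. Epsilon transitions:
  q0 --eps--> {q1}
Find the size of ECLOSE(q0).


Starting from q0
Initialize closure = {q0}
Follow epsilon from q0 -> add q1
Final closure: {q0, q1}
Size = 2

2


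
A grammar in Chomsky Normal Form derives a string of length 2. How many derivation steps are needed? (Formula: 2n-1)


Chomsky Normal Form derivation:
String length n = 2
Each step either:
  - Splits a nonterminal into two (n-1 such steps)
  - Converts a nonterminal to terminal (n such steps)
Total = (n-1) + n = 2n - 1
= 2(2) - 1
= 4 - 1
= 3

3


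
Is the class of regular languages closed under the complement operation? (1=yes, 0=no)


Regular languages are closed under:
- Union (DFA product construction)
- Intersection (DFA product construction)
- Complement (swap accept/reject states)
- Concatenation (NFA construction)
- Kleene star (NFA construction)
complement is in this list
Therefore: closed

1


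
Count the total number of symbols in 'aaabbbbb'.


String: 'aaabbbbb'
Counting characters:
  'a' appears 3 time(s)
  'b' appears 5 time(s)
Total length = 3 + 5 = 8

8


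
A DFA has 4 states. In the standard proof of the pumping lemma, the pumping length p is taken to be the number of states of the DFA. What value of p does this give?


Pumping lemma for regular languages (standard proof):
Take p = |Q|, the number of DFA states.
Any string of length >= |Q| passes through |Q|+1 states while reading its first |Q| symbols,
so by pigeonhole some state repeats, giving the loop that can be pumped.
Here |Q| = 4
Therefore the proof uses p = 4

4


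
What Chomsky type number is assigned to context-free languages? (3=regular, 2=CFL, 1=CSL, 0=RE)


Chomsky hierarchy levels:
  Type 3: Regular (DFA/NFA/regex)
  Type 2: Context-free (PDA)
  Type 1: Context-sensitive
  Type 0: Recursively enumerable (TM)
'context-free' corresponds to Type 2

2


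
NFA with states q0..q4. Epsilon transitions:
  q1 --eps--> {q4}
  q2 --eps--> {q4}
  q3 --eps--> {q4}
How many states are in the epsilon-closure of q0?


Starting from q0
Initialize closure = {q0}
q0 has no outgoing epsilon transitions -> nothing to add
Final closure: {q0}
Size = 1

1


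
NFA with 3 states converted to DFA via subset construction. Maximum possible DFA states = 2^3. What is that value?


NFA has 3 states
Subset construction: each DFA state = subset of NFA states
Maximum subsets = 2^3
2^3 = 8

8


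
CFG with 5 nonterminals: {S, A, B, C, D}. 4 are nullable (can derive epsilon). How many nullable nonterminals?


Nonterminals: {S, A, B, C, D}
A nonterminal is nullable if it can derive epsilon
Counting nullable nonterminals: 4
Total nullable = 4

4


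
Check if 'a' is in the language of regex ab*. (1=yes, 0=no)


Pattern: ab*
String: 'a'
Pattern requires: exactly one 'a' followed by zero or more 'b's
First char is 'a' -> OK
Rest '': all b's? Yes
Result: 1

1


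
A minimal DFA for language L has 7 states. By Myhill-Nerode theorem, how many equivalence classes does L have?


Myhill-Nerode theorem:
Number of equivalence classes = number of states in minimal DFA
Minimal DFA states = 7
Therefore equivalence classes = 7

7


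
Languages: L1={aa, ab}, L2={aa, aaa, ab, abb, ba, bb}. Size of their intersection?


L1 = {aa, ab}
L2 = {aa, aaa, ab, abb, ba, bb}
Checking each string in L1 against L2:
  'aa': in L2? Yes
  'ab': in L2? Yes
Intersection = {aa, ab}
|L1 ∩ L2| = 2

2


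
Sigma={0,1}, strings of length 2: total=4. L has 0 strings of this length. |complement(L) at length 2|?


Alphabet: {0,1}
String length: 2
Total strings of length 2 = 2^2 = 4
Strings in L = 0
Complement = total - |L|
= 4 - 0
= 4

4


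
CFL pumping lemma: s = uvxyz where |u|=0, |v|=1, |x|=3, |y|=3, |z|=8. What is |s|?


|s| = |u| + |v| + |x| + |y| + |z|
= 0 + 1 + 3 + 3 + 8
= 1 + 3 + 11
= 4 + 11
= 15

15


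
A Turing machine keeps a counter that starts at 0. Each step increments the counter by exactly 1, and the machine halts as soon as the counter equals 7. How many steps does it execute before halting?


Counter starts at 0. Counting sequence:
  Step 1: counter = 1
  Step 2: counter = 2
  Step 3: counter = 3
  Step 4: counter = 4
  Step 5: counter = 5
  Step 6: counter = 6
  Step 7: counter = 7
Counter reached 7 -> halt
Total steps = 7

7


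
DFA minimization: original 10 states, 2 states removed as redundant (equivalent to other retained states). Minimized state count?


Original DFA: 10 states
Redundant states removed: 2
Minimized states = original - removed
= 10 - 2
= 8

8


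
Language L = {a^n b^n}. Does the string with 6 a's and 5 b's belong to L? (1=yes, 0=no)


Language requires equal numbers of a's and b's
PDA pushes for each 'a', pops for each 'b'
Number of a's = 6
Number of b's = 5
6 != 5 -> Reject

0


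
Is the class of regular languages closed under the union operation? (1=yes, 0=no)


Regular languages are closed under:
- Union (DFA product construction)
- Intersection (DFA product construction)
- Complement (swap accept/reject states)
- Concatenation (NFA construction)
- Kleene star (NFA construction)
union is in this list
Therefore: closed

1


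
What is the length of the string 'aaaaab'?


String: 'aaaaab'
Counting characters:
  'a' appears 5 time(s)
  'b' appears 1 time(s)
Total length = 5 + 1 = 6

6


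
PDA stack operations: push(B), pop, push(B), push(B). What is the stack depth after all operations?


Tracing stack operations:
  push(B) -> stack = [B], depth=1
  pop -> removed B, stack = [], depth=0
  push(B) -> stack = [B], depth=1
  push(B) -> stack = [B,B], depth=2
Final depth = 2

2


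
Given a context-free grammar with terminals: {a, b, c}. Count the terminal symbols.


Terminal symbols: a, b, c
Counting each: a (#1), b (#2), c (#3)
Total = 3

3


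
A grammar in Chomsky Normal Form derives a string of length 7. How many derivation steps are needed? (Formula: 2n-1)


Chomsky Normal Form derivation:
String length n = 7
Each step either:
  - Splits a nonterminal into two (n-1 such steps)
  - Converts a nonterminal to terminal (n such steps)
Total = (n-1) + n = 2n - 1
= 2(7) - 1
= 14 - 1
= 13

13


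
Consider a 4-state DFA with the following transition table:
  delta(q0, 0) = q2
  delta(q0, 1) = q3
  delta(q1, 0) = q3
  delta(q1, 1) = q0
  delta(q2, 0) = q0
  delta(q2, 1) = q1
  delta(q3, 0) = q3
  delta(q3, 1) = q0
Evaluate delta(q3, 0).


Looking up transition function:
delta(q3, 0) in the table
Row: q3, Column: 0
Result: q3

q3


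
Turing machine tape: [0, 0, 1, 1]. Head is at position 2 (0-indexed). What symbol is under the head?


Tape: [0, 0, 1, 1]
Positions: 0 1 2 3
Values:    0 0 1 1
Head at position 2
tape[2] = 1

1


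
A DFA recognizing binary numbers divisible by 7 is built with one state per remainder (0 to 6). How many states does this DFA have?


Divisibility by 7 is tracked via the remainder mod 7: 0, 1, ..., 6
The construction assigns one state to each remainder
Number of remainders = 7

7


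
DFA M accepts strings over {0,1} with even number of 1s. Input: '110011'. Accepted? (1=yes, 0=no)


DFA has 2 states: q_even (start, accept=yes) and q_odd
Processing string '110011' character by character:
  Position 0: read '1', 1-count=1 -> q_odd
  Position 1: read '1', 1-count=2 -> q_even
  Position 2: read '0', 1-count=2 -> q_even (no change)
  Position 3: read '0', 1-count=2 -> q_even (no change)
  Position 4: read '1', 1-count=3 -> q_odd
  Position 5: read '1', 1-count=4 -> q_even
Final state: q_even, total 1s = 4 (even); the DFA requires an even count -> accept

1


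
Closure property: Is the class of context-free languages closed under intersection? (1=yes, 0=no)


CFL closure properties:
  Closed under: union, concatenation, Kleene star
  NOT closed under: intersection, complement
Operation 'intersection' is in not-closed list -> No (not closed)

0


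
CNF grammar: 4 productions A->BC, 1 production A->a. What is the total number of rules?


CNF allows two rule forms:
  A -> BC (binary): 4 rules
  A -> a (terminal): 1 rule
Total = 4 + 1 = 5

5


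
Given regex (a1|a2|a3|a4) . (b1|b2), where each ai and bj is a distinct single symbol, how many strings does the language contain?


First group: 4 alternatives
Second group: 2 alternatives
Concatenation: each choice from group 1 pairs with each from group 2
Total = 4 x 2 = 8

8


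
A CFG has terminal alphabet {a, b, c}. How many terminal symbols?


Terminal symbols: a, b, c
Counting each: a (#1), b (#2), c (#3)
Total = 3

3


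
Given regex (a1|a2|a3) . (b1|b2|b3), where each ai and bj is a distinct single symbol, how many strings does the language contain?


First group: 3 alternatives
Second group: 3 alternatives
Concatenation: each choice from group 1 pairs with each from group 2
Total = 3 x 3 = 9

9


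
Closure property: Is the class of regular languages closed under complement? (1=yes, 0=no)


Regular languages are closed under all standard operations:
- Union: Yes (product construction)
- Intersection: Yes (product construction)
- Complement: Yes (swap accept/reject)
- Concatenation: Yes (NFA construction)
Operation: complement -> Closed

1


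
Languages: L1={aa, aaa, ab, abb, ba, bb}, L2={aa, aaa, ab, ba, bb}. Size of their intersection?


L1 = {aa, aaa, ab, abb, ba, bb}
L2 = {aa, aaa, ab, ba, bb}
Checking each string in L1 against L2:
  'aa': in L2? Yes
  'aaa': in L2? Yes
  'ab': in L2? Yes
  'abb': in L2? No
  'ba': in L2? Yes
  'bb': in L2? Yes
Intersection = {aa, aaa, ab, ba, bb}
|L1 ∩ L2| = 5

5


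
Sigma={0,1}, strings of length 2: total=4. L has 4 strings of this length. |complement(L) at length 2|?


Alphabet: {0,1}
String length: 2
Total strings of length 2 = 2^2 = 4
Strings in L = 4
Complement = total - |L|
= 4 - 4
= 0

0


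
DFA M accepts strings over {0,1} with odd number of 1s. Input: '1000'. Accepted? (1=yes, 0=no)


DFA has 2 states: q_even (start, accept=no) and q_odd
Processing string '1000' character by character:
  Position 0: read '1', 1-count=1 -> q_odd
  Position 1: read '0', 1-count=1 -> q_odd (no change)
  Position 2: read '0', 1-count=1 -> q_odd (no change)
  Position 3: read '0', 1-count=1 -> q_odd (no change)
Final state: q_odd, total 1s = 1 (odd); the DFA requires an odd count -> accept

1


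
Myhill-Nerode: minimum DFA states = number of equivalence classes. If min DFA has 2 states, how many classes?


Myhill-Nerode theorem:
Number of equivalence classes = number of states in minimal DFA
Minimal DFA states = 2
Therefore equivalence classes = 2

2


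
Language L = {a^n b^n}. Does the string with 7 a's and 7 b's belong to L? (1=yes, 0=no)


Language requires equal numbers of a's and b's
PDA pushes for each 'a', pops for each 'b'
Number of a's = 7
Number of b's = 7
7 == 7 -> Accept

1


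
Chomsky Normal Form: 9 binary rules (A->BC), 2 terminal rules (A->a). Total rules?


CNF allows two rule forms:
  A -> BC (binary): 9 rules
  A -> a (terminal): 2 rules
Total = 9 + 2 = 11

11


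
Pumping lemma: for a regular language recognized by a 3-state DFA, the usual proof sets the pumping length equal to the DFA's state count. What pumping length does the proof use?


Pumping lemma for regular languages (standard proof):
Take p = |Q|, the number of DFA states.
Any string of length >= |Q| passes through |Q|+1 states while reading its first |Q| symbols,
so by pigeonhole some state repeats, giving the loop that can be pumped.
Here |Q| = 3
Therefore the proof uses p = 3

3


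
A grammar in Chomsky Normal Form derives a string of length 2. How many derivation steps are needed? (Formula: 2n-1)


Chomsky Normal Form derivation:
String length n = 2
Each step either:
  - Splits a nonterminal into two (n-1 such steps)
  - Converts a nonterminal to terminal (n such steps)
Total = (n-1) + n = 2n - 1
= 2(2) - 1
= 4 - 1
= 3

3
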